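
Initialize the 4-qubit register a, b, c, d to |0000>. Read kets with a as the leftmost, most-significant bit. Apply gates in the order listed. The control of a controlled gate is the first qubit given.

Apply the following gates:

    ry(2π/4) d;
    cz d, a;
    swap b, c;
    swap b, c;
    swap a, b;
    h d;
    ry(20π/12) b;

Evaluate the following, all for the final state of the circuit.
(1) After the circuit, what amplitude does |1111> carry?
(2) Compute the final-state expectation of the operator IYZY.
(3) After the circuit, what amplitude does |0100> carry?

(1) The final state's coefficient on |1111> equals 0. Key observation: gates 3-4 undo each other exactly, leaving only the rest of the circuit to track.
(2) The observable IYZY averages to 0.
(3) The amplitude on |0100> is 1/2.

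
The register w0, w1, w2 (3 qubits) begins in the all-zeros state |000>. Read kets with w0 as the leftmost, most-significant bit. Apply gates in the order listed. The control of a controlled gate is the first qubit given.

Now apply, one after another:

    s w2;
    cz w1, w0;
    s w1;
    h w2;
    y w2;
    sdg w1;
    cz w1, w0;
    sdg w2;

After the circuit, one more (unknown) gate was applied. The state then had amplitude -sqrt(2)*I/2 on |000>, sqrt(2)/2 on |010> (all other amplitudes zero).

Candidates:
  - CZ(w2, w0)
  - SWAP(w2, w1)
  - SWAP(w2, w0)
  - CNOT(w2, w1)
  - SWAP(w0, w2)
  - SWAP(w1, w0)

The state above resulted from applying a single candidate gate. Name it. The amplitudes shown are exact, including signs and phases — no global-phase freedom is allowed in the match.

The unique candidate consistent with the amplitudes is SWAP(w2, w1).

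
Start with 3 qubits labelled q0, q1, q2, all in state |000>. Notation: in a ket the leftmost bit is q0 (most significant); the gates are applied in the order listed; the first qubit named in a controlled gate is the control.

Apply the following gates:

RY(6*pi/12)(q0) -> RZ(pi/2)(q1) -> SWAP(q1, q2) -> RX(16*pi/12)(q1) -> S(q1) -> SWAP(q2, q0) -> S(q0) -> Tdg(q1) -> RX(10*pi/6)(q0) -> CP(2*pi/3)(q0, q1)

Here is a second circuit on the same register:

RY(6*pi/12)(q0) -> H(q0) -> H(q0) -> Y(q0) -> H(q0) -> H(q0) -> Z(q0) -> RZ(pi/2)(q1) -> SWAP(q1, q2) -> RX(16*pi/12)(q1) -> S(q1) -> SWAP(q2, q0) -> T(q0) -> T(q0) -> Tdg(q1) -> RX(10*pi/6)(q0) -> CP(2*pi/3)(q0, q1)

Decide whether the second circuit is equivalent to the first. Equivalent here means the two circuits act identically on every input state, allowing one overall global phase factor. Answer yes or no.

No, they are not equivalent — no single phase factor reconciles the two unitaries.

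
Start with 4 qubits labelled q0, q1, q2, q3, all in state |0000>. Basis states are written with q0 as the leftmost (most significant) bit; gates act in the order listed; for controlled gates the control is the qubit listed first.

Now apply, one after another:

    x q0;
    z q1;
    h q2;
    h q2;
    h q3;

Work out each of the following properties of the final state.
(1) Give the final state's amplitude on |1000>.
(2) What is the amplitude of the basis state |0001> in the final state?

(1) The amplitude on |1000> is sqrt(2)/2.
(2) The amplitude on |0001> is 0.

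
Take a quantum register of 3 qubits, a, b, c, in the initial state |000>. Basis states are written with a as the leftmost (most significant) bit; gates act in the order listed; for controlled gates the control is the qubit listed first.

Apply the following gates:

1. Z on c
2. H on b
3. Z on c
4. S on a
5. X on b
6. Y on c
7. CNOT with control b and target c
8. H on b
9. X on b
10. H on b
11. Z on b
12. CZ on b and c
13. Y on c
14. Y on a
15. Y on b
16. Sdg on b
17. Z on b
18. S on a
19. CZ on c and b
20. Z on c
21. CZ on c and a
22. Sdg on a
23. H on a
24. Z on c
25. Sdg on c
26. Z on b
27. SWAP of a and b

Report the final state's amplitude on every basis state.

The final amplitudes are 0 on |000>, -I/2 on |001>, 0 on |010>, I/2 on |011>, I/2 on |100>, 0 on |101>, -I/2 on |110>, 0 on |111>.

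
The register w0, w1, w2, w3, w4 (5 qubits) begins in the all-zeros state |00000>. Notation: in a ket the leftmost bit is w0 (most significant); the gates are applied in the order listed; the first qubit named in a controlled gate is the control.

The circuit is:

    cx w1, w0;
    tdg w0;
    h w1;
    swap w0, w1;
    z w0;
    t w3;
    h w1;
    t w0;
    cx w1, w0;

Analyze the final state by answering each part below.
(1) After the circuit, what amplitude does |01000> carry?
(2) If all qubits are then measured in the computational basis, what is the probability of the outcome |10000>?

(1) The amplitude on |01000> is -exp(I*pi/4)/2.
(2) The probability of measuring |10000> is 1/4.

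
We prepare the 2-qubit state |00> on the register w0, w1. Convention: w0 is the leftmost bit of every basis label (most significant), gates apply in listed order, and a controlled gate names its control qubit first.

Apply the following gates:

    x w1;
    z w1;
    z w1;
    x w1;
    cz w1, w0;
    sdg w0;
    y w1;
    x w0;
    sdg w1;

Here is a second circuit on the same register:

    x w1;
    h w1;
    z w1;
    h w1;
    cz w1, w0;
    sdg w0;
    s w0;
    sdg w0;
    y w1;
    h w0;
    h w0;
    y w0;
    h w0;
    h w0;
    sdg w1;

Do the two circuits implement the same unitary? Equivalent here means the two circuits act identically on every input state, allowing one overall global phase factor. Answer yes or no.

No — the two circuits implement different unitaries, even allowing a global phase.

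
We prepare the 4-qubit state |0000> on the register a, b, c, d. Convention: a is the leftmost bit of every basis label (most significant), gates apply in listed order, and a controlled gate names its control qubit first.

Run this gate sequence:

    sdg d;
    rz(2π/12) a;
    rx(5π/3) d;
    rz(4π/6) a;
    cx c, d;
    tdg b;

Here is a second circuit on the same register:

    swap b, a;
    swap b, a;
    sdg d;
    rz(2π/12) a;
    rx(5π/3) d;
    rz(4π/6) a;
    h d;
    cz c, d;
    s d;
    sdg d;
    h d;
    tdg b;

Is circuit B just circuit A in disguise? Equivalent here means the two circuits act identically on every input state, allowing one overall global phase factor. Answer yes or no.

Yes — the two circuits implement the same unitary up to a global phase.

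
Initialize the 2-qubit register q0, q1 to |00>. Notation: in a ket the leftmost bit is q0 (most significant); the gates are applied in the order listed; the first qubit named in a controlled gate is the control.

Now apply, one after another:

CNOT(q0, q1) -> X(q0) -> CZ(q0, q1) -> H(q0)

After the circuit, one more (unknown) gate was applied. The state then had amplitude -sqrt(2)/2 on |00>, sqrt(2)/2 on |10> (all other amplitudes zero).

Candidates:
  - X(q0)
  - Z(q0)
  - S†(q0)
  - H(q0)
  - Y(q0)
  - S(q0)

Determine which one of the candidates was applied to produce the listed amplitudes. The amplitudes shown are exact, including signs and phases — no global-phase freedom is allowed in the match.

It was X(q0) that produced the state shown.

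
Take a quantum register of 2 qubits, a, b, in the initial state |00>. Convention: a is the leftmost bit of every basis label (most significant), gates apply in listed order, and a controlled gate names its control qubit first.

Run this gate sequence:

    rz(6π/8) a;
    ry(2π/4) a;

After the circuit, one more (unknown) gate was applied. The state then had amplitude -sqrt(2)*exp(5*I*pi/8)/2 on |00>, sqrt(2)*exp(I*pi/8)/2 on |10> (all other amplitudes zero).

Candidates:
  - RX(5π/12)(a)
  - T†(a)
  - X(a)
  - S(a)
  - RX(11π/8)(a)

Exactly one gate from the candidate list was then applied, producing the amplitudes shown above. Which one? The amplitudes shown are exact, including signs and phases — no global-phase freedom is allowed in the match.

It was S(a) that produced the state shown.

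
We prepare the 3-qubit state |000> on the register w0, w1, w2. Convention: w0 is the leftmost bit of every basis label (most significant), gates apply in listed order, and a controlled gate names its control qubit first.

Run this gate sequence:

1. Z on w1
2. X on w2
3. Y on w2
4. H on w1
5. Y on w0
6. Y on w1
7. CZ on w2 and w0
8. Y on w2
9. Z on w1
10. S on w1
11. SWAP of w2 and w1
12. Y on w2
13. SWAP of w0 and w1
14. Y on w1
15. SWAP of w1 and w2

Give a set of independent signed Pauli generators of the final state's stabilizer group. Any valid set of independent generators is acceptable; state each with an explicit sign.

The final state is stabilized by the group generated by +IYI, -ZII, +IIZ; other independent generating sets are equally valid.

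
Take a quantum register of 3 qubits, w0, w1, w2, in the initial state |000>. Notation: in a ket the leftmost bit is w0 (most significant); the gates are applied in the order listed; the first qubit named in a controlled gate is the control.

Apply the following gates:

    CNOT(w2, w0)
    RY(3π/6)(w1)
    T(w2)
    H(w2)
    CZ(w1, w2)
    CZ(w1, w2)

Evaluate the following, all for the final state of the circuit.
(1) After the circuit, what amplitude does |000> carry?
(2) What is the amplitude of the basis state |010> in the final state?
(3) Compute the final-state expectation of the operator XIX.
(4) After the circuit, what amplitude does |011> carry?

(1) The final state's coefficient on |000> equals 1/2. Key observation: steps 5-6 multiply out to the identity, so the circuit reduces to the remaining gates.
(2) |010> carries amplitude 1/2 in the final state.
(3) The observable XIX averages to 0.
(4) |011> carries amplitude 1/2 in the final state.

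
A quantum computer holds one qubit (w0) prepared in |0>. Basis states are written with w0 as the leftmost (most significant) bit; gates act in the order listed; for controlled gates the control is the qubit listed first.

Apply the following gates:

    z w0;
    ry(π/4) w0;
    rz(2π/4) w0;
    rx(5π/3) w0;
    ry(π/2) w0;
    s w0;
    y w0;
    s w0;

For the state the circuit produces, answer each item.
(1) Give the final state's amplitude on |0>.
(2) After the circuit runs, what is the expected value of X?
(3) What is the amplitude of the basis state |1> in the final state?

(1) |0> carries amplitude -sqrt(2*sqrt(2) + 4)*exp(I*pi/4)/8 - sqrt(12 - 6*sqrt(2))*exp(I*pi/4)/8 - sqrt(4 - 2*sqrt(2))*exp(3*I*pi/4)/8 + sqrt(6*sqrt(2) + 12)*exp(3*I*pi/4)/8 in the final state.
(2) The observable X averages to -sqrt(2)/4 + sqrt(6)/4.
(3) |1> carries amplitude -sqrt(6*sqrt(2) + 12)*exp(3*I*pi/4)/8 - sqrt(2*sqrt(2) + 4)*exp(I*pi/4)/8 - sqrt(12 - 6*sqrt(2))*exp(I*pi/4)/8 + sqrt(4 - 2*sqrt(2))*exp(3*I*pi/4)/8 in the final state.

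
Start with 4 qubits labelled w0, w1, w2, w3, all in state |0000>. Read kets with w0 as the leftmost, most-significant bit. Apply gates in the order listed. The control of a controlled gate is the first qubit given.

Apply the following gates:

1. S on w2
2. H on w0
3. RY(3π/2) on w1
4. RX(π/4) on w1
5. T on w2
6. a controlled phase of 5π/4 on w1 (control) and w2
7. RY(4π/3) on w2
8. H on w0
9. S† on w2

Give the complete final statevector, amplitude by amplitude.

After the circuit, the state carries amplitude sqrt(2)*sqrt(sqrt(2) + 2)/8 + sqrt(2)*I*sqrt(2 - sqrt(2))/8 on |0000>, -sqrt(6)*sqrt(2 - sqrt(2))/8 + sqrt(6)*I*sqrt(sqrt(2) + 2)/8 on |0010>, -sqrt(2)*sqrt(sqrt(2) + 2)/8 - sqrt(2)*I*sqrt(2 - sqrt(2))/8 on |0100>, sqrt(6)*sqrt(2 - sqrt(2))/8 - sqrt(6)*I*sqrt(sqrt(2) + 2)/8 on |0110>, and 0 on every other basis state.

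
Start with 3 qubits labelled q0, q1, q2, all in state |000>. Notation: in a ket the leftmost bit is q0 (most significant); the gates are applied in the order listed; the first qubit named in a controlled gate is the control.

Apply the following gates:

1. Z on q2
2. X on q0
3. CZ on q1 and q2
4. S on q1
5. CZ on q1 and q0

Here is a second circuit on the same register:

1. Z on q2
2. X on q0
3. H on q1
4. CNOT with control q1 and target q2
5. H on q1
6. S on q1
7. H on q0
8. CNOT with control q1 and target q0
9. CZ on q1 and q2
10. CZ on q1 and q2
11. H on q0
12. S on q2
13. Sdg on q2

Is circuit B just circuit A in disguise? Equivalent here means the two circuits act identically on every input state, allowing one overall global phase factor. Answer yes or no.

No — the two circuits implement different unitaries, even allowing a global phase.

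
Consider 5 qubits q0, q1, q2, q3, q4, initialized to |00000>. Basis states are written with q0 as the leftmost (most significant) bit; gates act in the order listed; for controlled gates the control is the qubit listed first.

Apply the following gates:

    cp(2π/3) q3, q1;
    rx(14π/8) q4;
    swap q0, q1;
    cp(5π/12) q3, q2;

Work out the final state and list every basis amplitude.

The final amplitudes are -sqrt(sqrt(2) + 2)/2 on |00000>, -I*sqrt(2 - sqrt(2))/2 on |00001>, and 0 on every other basis state.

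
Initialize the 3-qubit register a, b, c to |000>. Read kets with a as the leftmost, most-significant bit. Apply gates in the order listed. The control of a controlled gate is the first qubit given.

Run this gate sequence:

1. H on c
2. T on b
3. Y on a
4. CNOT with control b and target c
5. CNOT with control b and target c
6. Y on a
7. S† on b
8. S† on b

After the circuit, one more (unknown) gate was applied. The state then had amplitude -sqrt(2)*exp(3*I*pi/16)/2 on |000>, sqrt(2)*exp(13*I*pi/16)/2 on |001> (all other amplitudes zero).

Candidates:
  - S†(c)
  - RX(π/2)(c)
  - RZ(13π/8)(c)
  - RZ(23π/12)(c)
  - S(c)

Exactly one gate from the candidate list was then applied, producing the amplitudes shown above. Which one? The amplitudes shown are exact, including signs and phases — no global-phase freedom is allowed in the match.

The applied gate was RZ(13π/8)(c).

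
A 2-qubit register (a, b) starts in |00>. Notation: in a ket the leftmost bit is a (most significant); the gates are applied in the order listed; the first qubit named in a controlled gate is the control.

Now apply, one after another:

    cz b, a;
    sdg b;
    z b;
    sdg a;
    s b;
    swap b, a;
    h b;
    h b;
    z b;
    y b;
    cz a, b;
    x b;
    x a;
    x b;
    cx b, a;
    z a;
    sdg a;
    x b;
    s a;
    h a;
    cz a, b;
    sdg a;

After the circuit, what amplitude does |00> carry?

The final state's coefficient on |00> equals sqrt(2)*I/2.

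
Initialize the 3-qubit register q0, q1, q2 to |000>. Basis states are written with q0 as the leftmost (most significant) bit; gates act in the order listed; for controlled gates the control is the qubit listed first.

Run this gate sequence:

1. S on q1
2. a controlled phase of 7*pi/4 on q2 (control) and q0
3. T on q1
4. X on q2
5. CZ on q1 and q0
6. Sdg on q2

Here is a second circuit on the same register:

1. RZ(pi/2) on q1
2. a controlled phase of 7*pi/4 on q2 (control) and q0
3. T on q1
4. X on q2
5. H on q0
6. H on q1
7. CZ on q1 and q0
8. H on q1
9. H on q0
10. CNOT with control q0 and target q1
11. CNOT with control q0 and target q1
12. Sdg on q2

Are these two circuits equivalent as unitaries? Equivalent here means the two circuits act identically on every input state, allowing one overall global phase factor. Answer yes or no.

No — the two circuits implement different unitaries, even allowing a global phase.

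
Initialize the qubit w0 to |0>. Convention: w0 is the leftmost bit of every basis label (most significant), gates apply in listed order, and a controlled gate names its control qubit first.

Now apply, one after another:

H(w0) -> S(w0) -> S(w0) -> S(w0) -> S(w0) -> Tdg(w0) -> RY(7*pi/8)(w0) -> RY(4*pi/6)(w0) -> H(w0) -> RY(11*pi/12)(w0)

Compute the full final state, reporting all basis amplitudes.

After the circuit, the state carries amplitude -sqrt(1/2 - sqrt(2)/4)*cos(7*pi/16)/2 + sqrt(sqrt(2)/4 + 1/2)*cos(7*pi/16)/2 + sqrt(1/2 - sqrt(2)/4)*sin(7*pi/16)/2 + sqrt(sqrt(2)/4 + 1/2)*sin(7*pi/16)/2 + sqrt(1/2 - sqrt(2)/4)*exp(-I*pi/4)*sin(7*pi/16)/2 + sqrt(sqrt(2)/4 + 1/2)*exp(-I*pi/4)*cos(7*pi/16)/2 + sqrt(1/2 - sqrt(2)/4)*exp(-I*pi/4)*cos(7*pi/16)/2 - sqrt(sqrt(2)/4 + 1/2)*exp(-I*pi/4)*sin(7*pi/16)/2 on |0>, -sqrt(sqrt(2)/4 + 1/2)*sin(7*pi/16)/2 + sqrt(1/2 - sqrt(2)/4)*cos(7*pi/16)/2 + sqrt(sqrt(2)/4 + 1/2)*cos(7*pi/16)/2 + sqrt(1/2 - sqrt(2)/4)*sin(7*pi/16)/2 + sqrt(1/2 - sqrt(2)/4)*exp(-I*pi/4)*cos(7*pi/16)/2 - sqrt(sqrt(2)/4 + 1/2)*exp(-I*pi/4)*cos(7*pi/16)/2 - sqrt(1/2 - sqrt(2)/4)*exp(-I*pi/4)*sin(7*pi/16)/2 - sqrt(sqrt(2)/4 + 1/2)*exp(-I*pi/4)*sin(7*pi/16)/2 on |1>. Key observation: gates 2-5 undo each other exactly, leaving only the rest of the circuit to track.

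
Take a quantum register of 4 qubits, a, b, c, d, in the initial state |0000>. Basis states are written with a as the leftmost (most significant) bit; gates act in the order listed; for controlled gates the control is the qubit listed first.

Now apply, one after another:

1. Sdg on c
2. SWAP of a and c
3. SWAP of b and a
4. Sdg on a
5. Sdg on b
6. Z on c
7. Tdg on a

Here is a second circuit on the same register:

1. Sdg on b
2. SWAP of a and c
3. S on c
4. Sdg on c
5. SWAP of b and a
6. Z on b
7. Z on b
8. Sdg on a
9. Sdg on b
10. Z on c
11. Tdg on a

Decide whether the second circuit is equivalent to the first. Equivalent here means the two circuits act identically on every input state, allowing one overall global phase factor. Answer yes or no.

No — the two circuits implement different unitaries, even allowing a global phase.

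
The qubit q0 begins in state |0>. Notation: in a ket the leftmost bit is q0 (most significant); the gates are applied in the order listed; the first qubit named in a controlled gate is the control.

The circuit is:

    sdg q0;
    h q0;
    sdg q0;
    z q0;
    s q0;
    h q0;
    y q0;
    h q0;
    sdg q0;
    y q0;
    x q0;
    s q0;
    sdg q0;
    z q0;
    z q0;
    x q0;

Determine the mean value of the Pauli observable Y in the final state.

The expectation value of Y is -1.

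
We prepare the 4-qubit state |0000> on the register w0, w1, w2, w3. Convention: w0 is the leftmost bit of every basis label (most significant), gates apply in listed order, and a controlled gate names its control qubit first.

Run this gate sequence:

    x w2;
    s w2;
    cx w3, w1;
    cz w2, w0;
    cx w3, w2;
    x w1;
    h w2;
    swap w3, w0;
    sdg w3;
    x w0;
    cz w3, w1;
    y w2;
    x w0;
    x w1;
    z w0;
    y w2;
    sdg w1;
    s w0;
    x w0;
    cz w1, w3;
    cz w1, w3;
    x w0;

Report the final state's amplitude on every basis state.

The resulting statevector has amplitude sqrt(2)*I/2 on |0000>, -sqrt(2)*I/2 on |0010>, and 0 on every other basis state.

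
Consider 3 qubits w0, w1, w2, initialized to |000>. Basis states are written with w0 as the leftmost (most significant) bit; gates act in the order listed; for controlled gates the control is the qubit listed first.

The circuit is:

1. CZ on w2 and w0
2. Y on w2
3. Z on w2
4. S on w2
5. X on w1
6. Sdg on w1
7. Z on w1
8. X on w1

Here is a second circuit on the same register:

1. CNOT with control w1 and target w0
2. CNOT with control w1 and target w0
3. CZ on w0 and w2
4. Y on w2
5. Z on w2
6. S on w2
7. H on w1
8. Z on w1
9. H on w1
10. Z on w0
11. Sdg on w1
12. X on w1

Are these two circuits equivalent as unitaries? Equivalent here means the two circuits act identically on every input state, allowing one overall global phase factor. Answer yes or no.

No — the two circuits implement different unitaries, even allowing a global phase.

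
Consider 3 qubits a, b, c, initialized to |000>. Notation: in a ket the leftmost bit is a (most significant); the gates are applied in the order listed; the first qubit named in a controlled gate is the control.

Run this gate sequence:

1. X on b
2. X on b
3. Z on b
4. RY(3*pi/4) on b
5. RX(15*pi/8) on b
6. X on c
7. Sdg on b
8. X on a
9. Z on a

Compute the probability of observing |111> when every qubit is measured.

Outcome |111> occurs with probability sqrt(2*sqrt(2) + 4)/8 + 1/2. Key observation: steps 1-2 multiply out to the identity, so the circuit reduces to the remaining gates.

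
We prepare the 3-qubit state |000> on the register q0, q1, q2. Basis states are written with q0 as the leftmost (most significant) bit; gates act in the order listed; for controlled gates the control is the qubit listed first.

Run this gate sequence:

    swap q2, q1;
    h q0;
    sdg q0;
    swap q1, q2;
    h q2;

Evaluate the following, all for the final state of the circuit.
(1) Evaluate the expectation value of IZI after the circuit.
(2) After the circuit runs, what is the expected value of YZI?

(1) The expectation value of IZI is 1.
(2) In the final state, YZI has expectation -1.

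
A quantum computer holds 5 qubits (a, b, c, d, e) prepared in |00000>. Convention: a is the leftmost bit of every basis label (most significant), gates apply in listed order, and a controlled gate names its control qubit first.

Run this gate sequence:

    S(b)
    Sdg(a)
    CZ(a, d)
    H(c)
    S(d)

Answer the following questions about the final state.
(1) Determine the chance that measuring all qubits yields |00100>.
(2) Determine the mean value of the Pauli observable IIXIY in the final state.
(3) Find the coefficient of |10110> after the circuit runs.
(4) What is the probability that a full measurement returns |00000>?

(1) The probability of measuring |00100> is 1/2.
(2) The expectation value of IIXIY is 0.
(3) The final state's coefficient on |10110> equals 0.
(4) Outcome |00000> occurs with probability 1/2.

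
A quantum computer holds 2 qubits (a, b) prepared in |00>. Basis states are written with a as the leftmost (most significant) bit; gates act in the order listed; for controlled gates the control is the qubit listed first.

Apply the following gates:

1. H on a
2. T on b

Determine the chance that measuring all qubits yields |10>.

The probability of measuring |10> is 1/2.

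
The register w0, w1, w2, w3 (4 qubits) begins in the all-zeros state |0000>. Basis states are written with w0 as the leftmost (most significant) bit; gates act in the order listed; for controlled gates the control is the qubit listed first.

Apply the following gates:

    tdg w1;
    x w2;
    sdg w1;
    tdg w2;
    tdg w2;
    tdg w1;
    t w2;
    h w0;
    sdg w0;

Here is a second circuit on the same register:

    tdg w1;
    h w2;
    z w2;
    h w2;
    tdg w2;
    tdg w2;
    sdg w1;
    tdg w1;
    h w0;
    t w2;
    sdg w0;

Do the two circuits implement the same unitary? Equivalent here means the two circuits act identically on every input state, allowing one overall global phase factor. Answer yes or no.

Yes — the two circuits implement the same unitary up to a global phase.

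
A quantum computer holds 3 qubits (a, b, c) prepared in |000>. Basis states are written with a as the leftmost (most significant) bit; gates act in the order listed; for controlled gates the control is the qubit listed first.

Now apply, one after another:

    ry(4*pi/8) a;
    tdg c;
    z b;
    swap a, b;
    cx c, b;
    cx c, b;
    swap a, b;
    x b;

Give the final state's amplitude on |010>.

The final state's coefficient on |010> equals sqrt(2)/2. Key observation: steps 4-7 multiply out to the identity, so the circuit reduces to the remaining gates.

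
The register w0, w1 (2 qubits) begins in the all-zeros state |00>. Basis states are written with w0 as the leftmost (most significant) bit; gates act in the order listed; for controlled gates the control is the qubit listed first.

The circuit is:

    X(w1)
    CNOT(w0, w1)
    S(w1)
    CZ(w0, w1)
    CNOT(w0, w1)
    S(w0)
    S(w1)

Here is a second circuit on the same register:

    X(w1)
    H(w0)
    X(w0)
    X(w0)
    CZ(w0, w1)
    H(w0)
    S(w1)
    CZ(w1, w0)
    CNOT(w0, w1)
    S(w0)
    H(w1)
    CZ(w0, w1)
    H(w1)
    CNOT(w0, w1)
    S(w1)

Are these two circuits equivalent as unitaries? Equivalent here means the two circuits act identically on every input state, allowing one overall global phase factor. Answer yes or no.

No, they are not equivalent — no single phase factor reconciles the two unitaries.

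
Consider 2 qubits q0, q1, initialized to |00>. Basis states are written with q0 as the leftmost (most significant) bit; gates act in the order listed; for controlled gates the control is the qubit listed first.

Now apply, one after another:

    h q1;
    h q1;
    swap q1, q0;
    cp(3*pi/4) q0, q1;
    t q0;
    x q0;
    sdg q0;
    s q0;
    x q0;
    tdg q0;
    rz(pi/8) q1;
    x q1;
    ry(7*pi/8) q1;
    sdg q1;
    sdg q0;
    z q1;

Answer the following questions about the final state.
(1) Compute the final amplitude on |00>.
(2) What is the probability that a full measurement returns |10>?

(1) |00> carries amplitude exp(15*I*pi/16)*cos(pi/16) in the final state. Key observation: the block from step 5 through step 10 cancels to the identity and can be dropped.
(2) The probability of measuring |10> is 0.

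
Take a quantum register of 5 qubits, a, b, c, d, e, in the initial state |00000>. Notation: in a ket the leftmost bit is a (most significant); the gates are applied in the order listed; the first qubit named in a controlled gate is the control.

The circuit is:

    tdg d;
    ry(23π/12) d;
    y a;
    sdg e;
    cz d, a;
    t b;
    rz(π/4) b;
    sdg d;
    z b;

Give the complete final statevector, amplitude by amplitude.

The final amplitudes are (-sqrt(3*sqrt(2) + 6)/4 - sqrt(2 - sqrt(2))/4)*exp(3*I*pi/8) on |10000>, (-sqrt(6 - 3*sqrt(2))/4 + sqrt(sqrt(2) + 2)/4)*exp(7*I*pi/8) on |10010>, and 0 on every other basis state.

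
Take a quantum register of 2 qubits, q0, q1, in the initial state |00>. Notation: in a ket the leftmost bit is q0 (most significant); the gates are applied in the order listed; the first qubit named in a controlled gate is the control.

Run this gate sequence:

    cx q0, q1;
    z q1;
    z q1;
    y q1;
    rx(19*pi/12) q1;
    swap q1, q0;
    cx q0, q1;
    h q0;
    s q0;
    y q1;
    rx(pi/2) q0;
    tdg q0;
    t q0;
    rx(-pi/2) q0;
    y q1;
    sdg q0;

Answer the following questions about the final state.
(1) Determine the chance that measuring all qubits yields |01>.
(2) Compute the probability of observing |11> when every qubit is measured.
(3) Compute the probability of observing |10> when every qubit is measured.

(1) A full measurement returns |01> with probability -sqrt(2)/16 + sqrt(6)/16 + 1/4.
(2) A full measurement returns |11> with probability -sqrt(2)/16 + sqrt(6)/16 + 1/4.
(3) A full measurement returns |10> with probability -sqrt(6)/16 + sqrt(2)/16 + 1/4.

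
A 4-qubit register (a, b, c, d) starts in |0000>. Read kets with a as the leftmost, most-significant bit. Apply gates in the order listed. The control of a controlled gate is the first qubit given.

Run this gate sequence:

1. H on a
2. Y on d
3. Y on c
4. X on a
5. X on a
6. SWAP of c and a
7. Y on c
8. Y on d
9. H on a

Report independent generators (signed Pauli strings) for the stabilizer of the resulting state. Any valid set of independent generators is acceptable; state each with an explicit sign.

The final state is stabilized by the group generated by -XIII, -IIXI, +IZII, +IIIZ; other independent generating sets are equally valid.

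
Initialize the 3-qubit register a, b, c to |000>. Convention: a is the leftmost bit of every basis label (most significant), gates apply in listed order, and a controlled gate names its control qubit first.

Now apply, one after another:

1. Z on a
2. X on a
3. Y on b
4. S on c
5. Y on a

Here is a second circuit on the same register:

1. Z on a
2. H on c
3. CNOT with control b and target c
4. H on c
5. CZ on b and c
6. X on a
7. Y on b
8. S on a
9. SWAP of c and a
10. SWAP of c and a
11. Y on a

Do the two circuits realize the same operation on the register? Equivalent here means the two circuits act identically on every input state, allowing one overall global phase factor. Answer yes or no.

No — the two circuits implement different unitaries, even allowing a global phase.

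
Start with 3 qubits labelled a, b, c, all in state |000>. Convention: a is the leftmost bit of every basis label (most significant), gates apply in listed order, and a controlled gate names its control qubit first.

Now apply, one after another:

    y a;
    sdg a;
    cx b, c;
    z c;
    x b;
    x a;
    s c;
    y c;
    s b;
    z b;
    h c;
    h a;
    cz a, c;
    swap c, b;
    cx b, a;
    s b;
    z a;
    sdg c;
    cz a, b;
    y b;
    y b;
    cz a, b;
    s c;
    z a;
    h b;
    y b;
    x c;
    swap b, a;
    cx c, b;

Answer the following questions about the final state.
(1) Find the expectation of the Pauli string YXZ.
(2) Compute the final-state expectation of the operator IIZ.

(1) The expectation value of YXZ is 0.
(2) The observable IIZ averages to 1.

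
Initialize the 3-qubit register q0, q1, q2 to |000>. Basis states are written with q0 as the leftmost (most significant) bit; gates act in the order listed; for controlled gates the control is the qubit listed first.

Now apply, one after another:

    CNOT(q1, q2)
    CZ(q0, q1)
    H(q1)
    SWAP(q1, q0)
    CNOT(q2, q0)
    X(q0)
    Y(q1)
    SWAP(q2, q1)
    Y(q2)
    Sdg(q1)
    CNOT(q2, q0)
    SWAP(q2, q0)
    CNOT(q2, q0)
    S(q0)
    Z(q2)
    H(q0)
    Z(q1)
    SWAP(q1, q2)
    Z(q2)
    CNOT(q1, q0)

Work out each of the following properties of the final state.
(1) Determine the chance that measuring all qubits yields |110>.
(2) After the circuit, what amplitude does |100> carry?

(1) The probability of measuring |110> is 1/4.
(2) |100> carries amplitude 1/2 in the final state.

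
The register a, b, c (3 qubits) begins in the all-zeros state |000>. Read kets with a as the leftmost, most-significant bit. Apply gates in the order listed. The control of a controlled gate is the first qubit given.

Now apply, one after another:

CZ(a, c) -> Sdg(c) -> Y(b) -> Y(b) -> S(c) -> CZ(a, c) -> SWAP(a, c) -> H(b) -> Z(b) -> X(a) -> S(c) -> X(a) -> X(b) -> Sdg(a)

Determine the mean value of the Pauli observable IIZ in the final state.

The expectation value of IIZ is 1. Key observation: gates 1-6 undo each other exactly, leaving only the rest of the circuit to track.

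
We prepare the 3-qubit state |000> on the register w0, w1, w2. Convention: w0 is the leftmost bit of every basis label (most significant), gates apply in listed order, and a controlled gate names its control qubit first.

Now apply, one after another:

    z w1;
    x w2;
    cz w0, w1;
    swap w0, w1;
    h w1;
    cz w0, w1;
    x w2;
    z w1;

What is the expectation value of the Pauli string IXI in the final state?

In the final state, IXI has expectation -1.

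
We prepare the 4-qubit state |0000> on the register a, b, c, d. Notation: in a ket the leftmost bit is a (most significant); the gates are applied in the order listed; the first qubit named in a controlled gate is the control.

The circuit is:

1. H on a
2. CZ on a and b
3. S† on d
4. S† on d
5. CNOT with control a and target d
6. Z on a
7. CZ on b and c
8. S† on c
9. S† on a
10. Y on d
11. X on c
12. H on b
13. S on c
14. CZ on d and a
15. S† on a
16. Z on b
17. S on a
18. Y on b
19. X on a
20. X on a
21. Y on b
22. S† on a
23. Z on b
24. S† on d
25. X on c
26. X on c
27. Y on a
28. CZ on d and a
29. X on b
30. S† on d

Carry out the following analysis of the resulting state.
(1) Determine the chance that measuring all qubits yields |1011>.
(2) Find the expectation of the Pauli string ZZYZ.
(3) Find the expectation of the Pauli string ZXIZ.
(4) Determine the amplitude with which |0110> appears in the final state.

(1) Outcome |1011> occurs with probability 1/4. Key observation: steps 16-23 multiply out to the identity, so the circuit reduces to the remaining gates.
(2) In the final state, ZZYZ has expectation 0.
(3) In the final state, ZXIZ has expectation 1.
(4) The final state's coefficient on |0110> equals -I/2.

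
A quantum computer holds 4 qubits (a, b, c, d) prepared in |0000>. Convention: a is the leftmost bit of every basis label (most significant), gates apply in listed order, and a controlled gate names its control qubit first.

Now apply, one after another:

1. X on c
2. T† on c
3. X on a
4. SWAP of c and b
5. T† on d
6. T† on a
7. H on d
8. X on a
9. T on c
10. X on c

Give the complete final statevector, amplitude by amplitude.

The resulting statevector has amplitude -sqrt(2)*I/2 on |0110>, -sqrt(2)*I/2 on |0111>, and 0 on every other basis state.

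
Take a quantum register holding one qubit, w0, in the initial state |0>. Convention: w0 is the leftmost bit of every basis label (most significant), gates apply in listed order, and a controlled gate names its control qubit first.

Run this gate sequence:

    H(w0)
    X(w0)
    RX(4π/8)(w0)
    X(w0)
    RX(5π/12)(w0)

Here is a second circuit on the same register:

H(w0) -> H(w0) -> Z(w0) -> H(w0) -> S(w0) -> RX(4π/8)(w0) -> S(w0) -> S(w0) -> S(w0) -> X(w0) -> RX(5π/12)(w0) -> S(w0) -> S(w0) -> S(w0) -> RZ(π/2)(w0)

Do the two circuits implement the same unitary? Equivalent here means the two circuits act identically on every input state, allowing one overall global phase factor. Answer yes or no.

No, they are not equivalent — no single phase factor reconciles the two unitaries.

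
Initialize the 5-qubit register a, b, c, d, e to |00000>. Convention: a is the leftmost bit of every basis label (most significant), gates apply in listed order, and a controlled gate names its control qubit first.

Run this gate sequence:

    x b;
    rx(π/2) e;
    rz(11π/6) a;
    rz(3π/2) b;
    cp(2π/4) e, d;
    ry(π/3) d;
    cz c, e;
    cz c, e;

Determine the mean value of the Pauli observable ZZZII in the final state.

The observable ZZZII averages to -1.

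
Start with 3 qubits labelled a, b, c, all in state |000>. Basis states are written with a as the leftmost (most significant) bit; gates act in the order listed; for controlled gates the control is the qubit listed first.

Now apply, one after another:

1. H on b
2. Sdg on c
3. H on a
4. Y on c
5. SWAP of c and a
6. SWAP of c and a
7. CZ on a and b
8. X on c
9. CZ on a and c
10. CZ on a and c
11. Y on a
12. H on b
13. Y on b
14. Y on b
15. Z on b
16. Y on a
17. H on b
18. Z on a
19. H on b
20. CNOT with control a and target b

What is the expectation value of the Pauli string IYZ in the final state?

The observable IYZ averages to 0. Key observation: the block from step 9 through step 10 cancels to the identity and can be dropped.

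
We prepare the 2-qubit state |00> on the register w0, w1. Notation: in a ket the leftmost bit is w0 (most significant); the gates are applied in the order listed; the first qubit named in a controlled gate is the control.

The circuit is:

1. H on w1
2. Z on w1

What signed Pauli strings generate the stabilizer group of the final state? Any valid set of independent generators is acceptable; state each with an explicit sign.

The stabilizer group can be generated by -IX, +ZI, among other valid generating sets.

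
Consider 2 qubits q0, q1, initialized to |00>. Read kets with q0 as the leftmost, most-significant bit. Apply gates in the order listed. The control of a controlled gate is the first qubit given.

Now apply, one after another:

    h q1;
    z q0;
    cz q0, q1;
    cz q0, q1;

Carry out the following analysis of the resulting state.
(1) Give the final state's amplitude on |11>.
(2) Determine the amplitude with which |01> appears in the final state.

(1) |11> carries amplitude 0 in the final state. Key observation: steps 3-4 multiply out to the identity, so the circuit reduces to the remaining gates.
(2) The amplitude on |01> is sqrt(2)/2.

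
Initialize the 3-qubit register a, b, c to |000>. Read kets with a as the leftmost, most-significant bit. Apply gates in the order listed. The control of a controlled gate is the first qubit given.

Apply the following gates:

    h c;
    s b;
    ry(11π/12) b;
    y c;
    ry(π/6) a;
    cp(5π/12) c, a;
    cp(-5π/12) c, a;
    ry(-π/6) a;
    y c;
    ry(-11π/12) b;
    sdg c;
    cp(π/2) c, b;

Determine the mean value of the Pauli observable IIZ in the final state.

The expectation value of IIZ is 0.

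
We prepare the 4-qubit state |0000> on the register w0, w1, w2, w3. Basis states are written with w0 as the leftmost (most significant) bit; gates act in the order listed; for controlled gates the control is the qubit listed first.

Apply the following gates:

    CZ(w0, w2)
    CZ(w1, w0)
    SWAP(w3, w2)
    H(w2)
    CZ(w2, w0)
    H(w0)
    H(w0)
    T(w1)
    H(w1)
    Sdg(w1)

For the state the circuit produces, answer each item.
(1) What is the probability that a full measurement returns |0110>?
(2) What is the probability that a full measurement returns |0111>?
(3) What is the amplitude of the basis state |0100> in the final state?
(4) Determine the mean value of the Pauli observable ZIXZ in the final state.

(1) A full measurement returns |0110> with probability 1/4. Key observation: gates 6-7 undo each other exactly, leaving only the rest of the circuit to track.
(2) A full measurement returns |0111> with probability 0.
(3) The final state's coefficient on |0100> equals -I/2.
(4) The observable ZIXZ averages to 1.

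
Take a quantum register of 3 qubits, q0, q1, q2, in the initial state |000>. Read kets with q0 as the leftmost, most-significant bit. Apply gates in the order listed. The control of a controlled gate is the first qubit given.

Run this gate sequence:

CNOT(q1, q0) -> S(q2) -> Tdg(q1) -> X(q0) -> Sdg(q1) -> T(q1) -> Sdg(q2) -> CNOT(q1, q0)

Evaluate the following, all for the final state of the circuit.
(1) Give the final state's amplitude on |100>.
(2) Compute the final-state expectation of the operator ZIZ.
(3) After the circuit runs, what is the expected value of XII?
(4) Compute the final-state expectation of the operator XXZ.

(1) |100> carries amplitude 1 in the final state.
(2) The observable ZIZ averages to -1.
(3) The expectation value of XII is 0.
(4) In the final state, XXZ has expectation 0.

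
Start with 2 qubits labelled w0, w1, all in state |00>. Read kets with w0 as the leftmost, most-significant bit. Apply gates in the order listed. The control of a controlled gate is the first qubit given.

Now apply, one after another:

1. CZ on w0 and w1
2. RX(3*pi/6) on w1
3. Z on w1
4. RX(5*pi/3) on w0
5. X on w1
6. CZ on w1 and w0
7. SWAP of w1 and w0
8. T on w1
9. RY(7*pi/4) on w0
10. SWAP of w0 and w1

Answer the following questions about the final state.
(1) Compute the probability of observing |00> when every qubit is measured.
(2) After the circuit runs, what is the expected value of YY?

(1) A full measurement returns |00> with probability 3/8.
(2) In the final state, YY has expectation 0.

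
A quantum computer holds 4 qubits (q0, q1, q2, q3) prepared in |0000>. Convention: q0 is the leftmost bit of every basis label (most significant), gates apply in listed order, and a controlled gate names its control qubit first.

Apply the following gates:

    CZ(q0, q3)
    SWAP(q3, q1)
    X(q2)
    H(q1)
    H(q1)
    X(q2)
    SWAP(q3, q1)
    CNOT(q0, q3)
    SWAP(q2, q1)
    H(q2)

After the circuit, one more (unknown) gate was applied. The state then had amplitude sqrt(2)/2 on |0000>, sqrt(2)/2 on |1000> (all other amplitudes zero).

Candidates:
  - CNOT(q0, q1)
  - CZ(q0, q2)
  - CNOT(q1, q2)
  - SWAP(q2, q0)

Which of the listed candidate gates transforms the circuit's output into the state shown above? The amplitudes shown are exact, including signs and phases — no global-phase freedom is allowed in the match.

The unique candidate consistent with the amplitudes is SWAP(q2, q0). Key observation: the block from step 2 through step 7 cancels to the identity and can be dropped.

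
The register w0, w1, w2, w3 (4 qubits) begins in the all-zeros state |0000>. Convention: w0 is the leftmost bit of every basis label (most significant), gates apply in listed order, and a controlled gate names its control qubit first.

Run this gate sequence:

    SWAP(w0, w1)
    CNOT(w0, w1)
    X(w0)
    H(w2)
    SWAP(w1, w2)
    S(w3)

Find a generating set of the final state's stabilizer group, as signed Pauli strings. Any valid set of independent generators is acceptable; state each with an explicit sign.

The final state is stabilized by the group generated by +IXII, -ZIII, +IIZI, +IIIZ; other independent generating sets are equally valid.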